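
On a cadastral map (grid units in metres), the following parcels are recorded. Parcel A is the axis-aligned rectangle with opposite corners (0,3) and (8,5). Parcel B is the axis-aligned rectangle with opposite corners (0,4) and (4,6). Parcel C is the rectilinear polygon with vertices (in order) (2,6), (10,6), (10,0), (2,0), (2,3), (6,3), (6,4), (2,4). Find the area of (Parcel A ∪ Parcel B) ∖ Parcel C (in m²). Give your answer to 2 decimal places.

10.00

|Parcel A ∪ Parcel B| = 20.
|(Parcel A ∪ Parcel B) ∩ Parcel C| = 10.
|(Parcel A ∪ Parcel B) ∖ Parcel C| = 20 − 10 = 10.00.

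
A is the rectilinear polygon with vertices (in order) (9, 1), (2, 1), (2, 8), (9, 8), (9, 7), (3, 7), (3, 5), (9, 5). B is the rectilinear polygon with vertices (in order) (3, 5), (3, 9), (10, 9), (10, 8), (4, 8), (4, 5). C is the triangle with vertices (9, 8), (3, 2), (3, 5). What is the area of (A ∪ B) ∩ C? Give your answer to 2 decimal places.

|A ∪ B| = 46.
|(A ∪ B) ∩ C| = 5.25.

5.25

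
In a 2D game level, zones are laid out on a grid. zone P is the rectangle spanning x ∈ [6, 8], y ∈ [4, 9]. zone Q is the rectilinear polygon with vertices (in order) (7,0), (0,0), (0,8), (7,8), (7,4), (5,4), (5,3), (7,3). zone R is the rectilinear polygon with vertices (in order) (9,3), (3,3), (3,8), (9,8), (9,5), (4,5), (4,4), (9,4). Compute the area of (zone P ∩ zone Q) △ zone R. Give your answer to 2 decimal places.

23.00

|zone P ∩ zone Q| = 4.
|(zone P ∩ zone Q) ∩ zone R| = 3.
|(zone P ∩ zone Q) △ zone R| = 4 + 25 − 6 = 23.00.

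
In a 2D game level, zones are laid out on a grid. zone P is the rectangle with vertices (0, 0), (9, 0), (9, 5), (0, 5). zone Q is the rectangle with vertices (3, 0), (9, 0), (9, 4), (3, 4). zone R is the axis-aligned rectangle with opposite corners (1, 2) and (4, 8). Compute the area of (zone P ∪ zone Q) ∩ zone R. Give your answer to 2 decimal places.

9.00

The region (zone P ∪ zone Q) ∩ zone R is the polygon with vertices (4,5), (4,2), (1,2), (1,5).
By the shoelace formula its area is 9.00.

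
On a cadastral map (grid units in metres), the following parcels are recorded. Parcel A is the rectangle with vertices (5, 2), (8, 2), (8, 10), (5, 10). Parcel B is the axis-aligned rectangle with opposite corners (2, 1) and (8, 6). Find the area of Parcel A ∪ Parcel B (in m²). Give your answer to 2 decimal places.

By inclusion–exclusion:
Individual areas: |Parcel A| = 24, |Parcel B| = 30.
|Parcel A∩Parcel B|: x∈[5,8], y∈[2,6] → 3·4 = 12.
|Parcel A ∪ Parcel B| = 54 − 12 = 42.00.

42.00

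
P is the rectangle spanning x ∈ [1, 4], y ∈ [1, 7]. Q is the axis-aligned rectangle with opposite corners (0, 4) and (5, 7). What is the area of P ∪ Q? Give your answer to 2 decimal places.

24.00

By inclusion–exclusion:
Individual areas: |P| = 18, |Q| = 15.
|P∩Q|: x∈[1,4], y∈[4,7] → 3·3 = 9.
|P ∪ Q| = 33 − 9 = 24.00.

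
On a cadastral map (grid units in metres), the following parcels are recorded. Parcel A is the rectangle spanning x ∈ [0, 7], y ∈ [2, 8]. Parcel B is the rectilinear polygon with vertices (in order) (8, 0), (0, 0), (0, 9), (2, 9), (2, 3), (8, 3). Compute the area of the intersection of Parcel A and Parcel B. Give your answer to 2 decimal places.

The intersection is the polygon with vertices (7,2), (0,2), (0,8), (2,8), (2,3), (7,3).
By the shoelace formula its area is 17.00.

17.00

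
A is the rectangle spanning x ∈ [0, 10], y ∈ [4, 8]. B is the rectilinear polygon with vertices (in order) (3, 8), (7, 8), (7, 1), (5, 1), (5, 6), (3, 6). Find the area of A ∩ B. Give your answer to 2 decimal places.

12.00

The intersection is the polygon with vertices (7,8), (7,4), (5,4), (5,6), (3,6), (3,8).
By the shoelace formula its area is 12.00.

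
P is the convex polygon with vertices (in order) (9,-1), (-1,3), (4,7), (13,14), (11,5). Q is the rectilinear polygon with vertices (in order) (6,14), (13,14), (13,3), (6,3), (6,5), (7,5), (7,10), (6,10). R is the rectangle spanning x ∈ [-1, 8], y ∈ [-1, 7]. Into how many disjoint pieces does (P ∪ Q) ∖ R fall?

(P ∪ Q) ∖ R is a single connected region.

1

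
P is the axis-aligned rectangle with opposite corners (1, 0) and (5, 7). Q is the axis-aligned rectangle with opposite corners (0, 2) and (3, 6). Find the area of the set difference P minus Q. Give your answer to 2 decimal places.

20.00

|P∩Q|: x∈[1,3], y∈[2,6] → 2·4 = 8.
|P| = 28.
|P ∖ Q| = |P| − |P∩Q| = 28 − 8 = 20.00.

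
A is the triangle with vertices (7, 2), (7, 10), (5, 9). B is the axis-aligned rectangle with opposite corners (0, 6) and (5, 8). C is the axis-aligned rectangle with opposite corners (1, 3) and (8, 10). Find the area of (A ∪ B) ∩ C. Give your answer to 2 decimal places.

|A ∪ B| = 18.
|(A ∪ B) ∩ C| = 15.86.

15.86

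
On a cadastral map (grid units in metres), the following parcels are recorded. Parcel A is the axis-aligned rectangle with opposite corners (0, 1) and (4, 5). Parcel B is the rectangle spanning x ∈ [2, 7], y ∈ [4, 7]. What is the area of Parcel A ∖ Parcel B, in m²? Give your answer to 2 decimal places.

14.00

|Parcel A∩Parcel B|: x∈[2,4], y∈[4,5] → 2·1 = 2.
|Parcel A| = 16.
|Parcel A ∖ Parcel B| = |Parcel A| − |Parcel A∩Parcel B| = 16 − 2 = 14.00.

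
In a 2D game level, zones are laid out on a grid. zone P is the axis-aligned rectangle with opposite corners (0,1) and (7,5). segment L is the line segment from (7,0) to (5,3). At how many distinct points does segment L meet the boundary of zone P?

The segment meets the boundary at (6.333,1).

1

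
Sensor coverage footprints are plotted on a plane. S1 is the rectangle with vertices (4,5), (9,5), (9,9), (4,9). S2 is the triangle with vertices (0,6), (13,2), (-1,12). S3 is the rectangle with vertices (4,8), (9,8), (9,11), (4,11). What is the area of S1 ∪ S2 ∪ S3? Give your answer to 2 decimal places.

By inclusion–exclusion:
Individual areas: |S1| = 20, |S2| = 37, |S3| = 15.
|S1∩S2| = 8.2286.
|S1∩S3|: x∈[4,9], y∈[8,9] → 5·1 = 5.
|S2∩S3| = 0.1286.
|S1∩S2∩S3| = 0.1286.
|S1 ∪ S2 ∪ S3| = 72 − 13.3571 + 0.1286 = 58.77.

58.77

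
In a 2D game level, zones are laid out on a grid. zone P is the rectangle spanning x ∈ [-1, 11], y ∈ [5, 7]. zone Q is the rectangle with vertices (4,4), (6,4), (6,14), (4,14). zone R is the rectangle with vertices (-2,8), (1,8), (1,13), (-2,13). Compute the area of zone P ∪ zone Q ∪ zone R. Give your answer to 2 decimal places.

By inclusion–exclusion:
Individual areas: |zone P| = 24, |zone Q| = 20, |zone R| = 15.
|zone P∩zone Q|: x∈[4,6], y∈[5,7] → 2·2 = 4.
|zone P∩zone R| = 0 (no overlap).
|zone Q∩zone R| = 0 (no overlap).
|zone P∩zone Q∩zone R| = 0.
|zone P ∪ zone Q ∪ zone R| = 59 − 4 + 0 = 55.00.

55.00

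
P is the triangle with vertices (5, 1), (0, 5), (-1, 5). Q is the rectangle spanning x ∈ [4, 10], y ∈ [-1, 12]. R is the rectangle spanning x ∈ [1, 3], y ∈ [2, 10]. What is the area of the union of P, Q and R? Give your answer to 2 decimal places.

95.13

By inclusion–exclusion:
Individual areas: |P| = 2, |Q| = 78, |R| = 16.
|P∩Q| = 0.0667.
|P∩R| = 0.8.
|Q∩R| = 0 (no overlap).
|P∩Q∩R| = 0.
|P ∪ Q ∪ R| = 96 − 0.8667 + 0 = 95.13.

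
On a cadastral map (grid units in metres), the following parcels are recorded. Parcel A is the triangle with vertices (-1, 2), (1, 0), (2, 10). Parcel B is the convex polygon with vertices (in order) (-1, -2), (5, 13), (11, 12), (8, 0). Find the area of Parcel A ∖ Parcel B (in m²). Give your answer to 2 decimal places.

9.11

|Parcel A| = 11, |Parcel A∩Parcel B| = 1.8857.
|Parcel A ∖ Parcel B| = |Parcel A| − |Parcel A∩Parcel B| = 11 − 1.8857 = 9.11.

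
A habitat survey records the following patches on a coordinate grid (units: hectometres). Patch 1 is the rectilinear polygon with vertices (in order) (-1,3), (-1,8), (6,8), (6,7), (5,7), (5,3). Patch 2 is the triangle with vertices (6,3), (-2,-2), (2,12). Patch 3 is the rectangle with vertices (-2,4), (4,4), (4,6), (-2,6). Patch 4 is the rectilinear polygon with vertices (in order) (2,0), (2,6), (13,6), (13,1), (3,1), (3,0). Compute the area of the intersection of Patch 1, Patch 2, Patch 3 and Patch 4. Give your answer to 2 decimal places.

4.00

The intersection is the polygon with vertices (4,6), (4,4), (2,4), (2,6).
By the shoelace formula its area is 4.00.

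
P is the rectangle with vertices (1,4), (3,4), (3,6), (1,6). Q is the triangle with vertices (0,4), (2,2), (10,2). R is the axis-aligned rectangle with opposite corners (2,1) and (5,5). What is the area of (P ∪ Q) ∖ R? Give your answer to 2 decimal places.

|P ∪ Q| = 12.
|(P ∪ Q) ∩ R| = 4.9.
|(P ∪ Q) ∖ R| = 12 − 4.9 = 7.10.

7.10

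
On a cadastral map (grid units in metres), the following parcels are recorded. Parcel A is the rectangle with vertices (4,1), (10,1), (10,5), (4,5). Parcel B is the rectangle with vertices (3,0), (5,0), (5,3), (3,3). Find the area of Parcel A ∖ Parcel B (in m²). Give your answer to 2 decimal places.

|Parcel A∩Parcel B|: x∈[4,5], y∈[1,3] → 1·2 = 2.
|Parcel A| = 24.
|Parcel A ∖ Parcel B| = |Parcel A| − |Parcel A∩Parcel B| = 24 − 2 = 22.00.

22.00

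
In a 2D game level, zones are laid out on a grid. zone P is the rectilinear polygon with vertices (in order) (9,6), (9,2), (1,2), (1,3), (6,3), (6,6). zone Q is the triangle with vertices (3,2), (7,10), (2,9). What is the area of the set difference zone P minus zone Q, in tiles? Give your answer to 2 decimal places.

|zone P| = 17, |zone P∩zone Q| = 0.3214.
|zone P ∖ zone Q| = |zone P| − |zone P∩zone Q| = 17 − 0.3214 = 16.68.

16.68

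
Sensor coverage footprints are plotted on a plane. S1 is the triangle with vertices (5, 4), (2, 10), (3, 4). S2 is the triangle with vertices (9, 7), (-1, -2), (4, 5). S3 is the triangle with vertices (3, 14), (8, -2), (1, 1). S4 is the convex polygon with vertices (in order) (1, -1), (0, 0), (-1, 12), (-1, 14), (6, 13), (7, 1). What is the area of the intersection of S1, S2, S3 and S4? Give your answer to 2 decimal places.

The intersection is the polygon with vertices (4,5), (4.417,5.167), (5,4), (3.286,4).
By the shoelace formula its area is 1.15.

1.15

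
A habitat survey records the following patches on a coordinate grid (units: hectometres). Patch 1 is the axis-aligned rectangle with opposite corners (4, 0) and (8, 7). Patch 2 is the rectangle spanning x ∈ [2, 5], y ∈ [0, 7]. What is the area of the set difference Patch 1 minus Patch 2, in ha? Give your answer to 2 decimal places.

21.00

|Patch 1∩Patch 2|: x∈[4,5], y∈[0,7] → 1·7 = 7.
|Patch 1| = 28.
|Patch 1 ∖ Patch 2| = |Patch 1| − |Patch 1∩Patch 2| = 28 − 7 = 21.00.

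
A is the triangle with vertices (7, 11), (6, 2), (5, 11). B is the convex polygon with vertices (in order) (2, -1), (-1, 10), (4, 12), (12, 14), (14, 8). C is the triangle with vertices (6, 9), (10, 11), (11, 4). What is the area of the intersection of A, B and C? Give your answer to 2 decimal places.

The intersection is the polygon with vertices (6.7,8.3), (6,9), (6.824,9.412).
By the shoelace formula its area is 0.43.

0.43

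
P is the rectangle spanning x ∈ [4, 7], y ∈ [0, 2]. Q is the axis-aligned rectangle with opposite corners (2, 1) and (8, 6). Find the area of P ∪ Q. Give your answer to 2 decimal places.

By inclusion–exclusion:
Individual areas: |P| = 6, |Q| = 30.
|P∩Q|: x∈[4,7], y∈[1,2] → 3·1 = 3.
|P ∪ Q| = 36 − 3 = 33.00.

33.00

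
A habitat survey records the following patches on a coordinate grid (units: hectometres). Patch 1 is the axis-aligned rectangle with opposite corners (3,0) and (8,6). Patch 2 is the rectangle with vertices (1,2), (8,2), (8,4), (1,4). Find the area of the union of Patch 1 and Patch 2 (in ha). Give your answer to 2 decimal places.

By inclusion–exclusion:
Individual areas: |Patch 1| = 30, |Patch 2| = 14.
|Patch 1∩Patch 2|: x∈[3,8], y∈[2,4] → 5·2 = 10.
|Patch 1 ∪ Patch 2| = 44 − 10 = 34.00.

34.00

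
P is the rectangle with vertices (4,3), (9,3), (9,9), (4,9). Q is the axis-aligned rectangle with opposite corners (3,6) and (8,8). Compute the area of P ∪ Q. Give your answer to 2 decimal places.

By inclusion–exclusion:
Individual areas: |P| = 30, |Q| = 10.
|P∩Q|: x∈[4,8], y∈[6,8] → 4·2 = 8.
|P ∪ Q| = 40 − 8 = 32.00.

32.00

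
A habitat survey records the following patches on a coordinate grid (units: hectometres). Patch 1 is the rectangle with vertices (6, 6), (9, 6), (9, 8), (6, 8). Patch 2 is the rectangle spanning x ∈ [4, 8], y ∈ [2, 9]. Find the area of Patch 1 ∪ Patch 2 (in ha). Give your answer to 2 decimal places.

By inclusion–exclusion:
Individual areas: |Patch 1| = 6, |Patch 2| = 28.
|Patch 1∩Patch 2|: x∈[6,8], y∈[6,8] → 2·2 = 4.
|Patch 1 ∪ Patch 2| = 34 − 4 = 30.00.

30.00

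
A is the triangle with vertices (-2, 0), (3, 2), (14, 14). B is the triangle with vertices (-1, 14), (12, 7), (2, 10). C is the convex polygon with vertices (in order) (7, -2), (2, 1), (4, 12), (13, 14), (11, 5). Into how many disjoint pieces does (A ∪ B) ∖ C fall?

4

(A ∪ B) ∖ C splits into 4 disjoint pieces (area 4.4404, area 7.3262, area 0.1769, area 0.0308).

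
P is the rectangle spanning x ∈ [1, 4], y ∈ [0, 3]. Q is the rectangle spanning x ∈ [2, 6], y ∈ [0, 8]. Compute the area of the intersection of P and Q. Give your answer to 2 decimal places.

|P∩Q|: x∈[2,4], y∈[0,3] → 2·3 = 6.

6.00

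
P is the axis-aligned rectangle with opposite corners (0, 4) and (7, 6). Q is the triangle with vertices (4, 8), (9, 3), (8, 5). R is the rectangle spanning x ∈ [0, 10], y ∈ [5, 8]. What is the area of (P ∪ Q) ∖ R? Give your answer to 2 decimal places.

|P ∪ Q| = 16.0417.
|(P ∪ Q) ∩ R| = 8.0417.
|(P ∪ Q) ∖ R| = 16.0417 − 8.0417 = 8.00.

8.00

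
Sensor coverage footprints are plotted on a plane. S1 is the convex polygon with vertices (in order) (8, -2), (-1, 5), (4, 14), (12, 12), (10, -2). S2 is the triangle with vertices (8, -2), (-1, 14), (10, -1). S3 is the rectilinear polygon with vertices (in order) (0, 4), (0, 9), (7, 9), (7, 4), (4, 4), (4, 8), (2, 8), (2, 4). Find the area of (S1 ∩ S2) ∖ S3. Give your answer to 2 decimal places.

14.71

|S1 ∩ S2| = 19.0182.
|(S1 ∩ S2) ∩ S3| = 4.3045.
|(S1 ∩ S2) ∖ S3| = 19.0182 − 4.3045 = 14.71.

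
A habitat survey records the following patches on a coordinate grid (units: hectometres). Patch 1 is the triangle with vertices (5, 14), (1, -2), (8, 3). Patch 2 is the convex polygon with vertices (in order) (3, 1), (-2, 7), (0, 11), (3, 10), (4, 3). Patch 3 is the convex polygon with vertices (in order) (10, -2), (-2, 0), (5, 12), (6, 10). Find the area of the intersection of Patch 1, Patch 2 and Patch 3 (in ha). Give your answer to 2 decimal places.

The intersection is the polygon with vertices (4,3), (3,1), (2.038,2.154), (3.364,7.455).
By the shoelace formula its area is 6.18.

6.18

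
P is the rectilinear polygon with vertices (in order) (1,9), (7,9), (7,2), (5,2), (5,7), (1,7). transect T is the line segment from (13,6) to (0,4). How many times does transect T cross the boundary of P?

2

The segment meets the boundary at (5,4.769), (7,5.077).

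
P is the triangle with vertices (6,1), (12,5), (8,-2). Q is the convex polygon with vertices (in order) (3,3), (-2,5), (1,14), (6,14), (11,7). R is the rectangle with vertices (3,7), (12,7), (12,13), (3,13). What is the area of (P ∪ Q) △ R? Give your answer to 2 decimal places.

|P ∪ Q| = 104.
|(P ∪ Q) ∩ R| = 35.1429.
|(P ∪ Q) △ R| = 104 + 54 − 70.2857 = 87.71.

87.71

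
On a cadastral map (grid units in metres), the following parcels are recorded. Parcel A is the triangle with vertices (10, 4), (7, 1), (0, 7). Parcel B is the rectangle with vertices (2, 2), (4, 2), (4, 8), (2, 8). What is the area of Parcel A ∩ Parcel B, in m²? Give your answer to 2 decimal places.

The intersection is the polygon with vertices (2,5.286), (2,6.4), (4,5.8), (4,3.571).
By the shoelace formula its area is 3.34.

3.34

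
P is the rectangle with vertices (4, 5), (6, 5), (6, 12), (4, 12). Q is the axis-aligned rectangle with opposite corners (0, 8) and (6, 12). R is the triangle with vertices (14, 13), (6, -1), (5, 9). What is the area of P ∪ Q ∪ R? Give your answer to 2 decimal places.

73.58

By inclusion–exclusion:
Individual areas: |P| = 14, |Q| = 24, |R| = 47.
|P∩Q|: x∈[4,6], y∈[8,12] → 2·4 = 8.
|P∩R| = 3.4222.
|Q∩R| = 1.1722.
|P∩Q∩R| = 1.1722.
|P ∪ Q ∪ R| = 85 − 12.5944 + 1.1722 = 73.58.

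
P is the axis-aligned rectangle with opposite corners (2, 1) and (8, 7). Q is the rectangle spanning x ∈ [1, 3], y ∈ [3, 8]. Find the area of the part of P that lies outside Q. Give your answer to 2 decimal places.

|P∩Q|: x∈[2,3], y∈[3,7] → 1·4 = 4.
|P| = 36.
|P ∖ Q| = |P| − |P∩Q| = 36 − 4 = 32.00.

32.00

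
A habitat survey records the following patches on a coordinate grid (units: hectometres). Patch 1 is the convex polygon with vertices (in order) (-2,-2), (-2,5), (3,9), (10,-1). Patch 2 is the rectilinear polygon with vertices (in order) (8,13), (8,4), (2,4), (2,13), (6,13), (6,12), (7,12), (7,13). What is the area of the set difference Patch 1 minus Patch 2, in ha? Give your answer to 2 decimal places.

|Patch 1| = 81, |Patch 1∩Patch 2| = 13.35.
|Patch 1 ∖ Patch 2| = |Patch 1| − |Patch 1∩Patch 2| = 81 − 13.35 = 67.65.

67.65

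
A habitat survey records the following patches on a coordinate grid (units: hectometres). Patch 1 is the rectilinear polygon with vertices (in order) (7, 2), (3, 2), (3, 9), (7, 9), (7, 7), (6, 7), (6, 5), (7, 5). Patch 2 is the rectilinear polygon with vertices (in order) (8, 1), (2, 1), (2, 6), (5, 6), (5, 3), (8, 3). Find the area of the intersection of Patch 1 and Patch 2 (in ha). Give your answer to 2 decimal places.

The intersection is the polygon with vertices (3,2), (3,6), (5,6), (5,3), (7,3), (7,2).
By the shoelace formula its area is 10.00.

10.00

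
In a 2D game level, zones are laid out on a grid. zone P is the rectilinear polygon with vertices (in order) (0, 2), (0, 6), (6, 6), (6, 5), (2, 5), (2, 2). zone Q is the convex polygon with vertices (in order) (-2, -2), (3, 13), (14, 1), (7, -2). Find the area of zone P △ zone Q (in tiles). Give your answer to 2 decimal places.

115.33

|zone P| = 12, |zone Q| = 126, |zone P∩zone Q| = 11.3333.
|zone P △ zone Q| = |zone P| + |zone Q| − 2·|zone P∩zone Q| = 12 + 126 − 22.6667 = 115.33.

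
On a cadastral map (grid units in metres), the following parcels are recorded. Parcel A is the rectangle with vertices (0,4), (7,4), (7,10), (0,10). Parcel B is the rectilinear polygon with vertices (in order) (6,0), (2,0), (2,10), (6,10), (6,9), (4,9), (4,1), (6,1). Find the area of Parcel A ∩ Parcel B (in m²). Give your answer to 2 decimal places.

14.00

The intersection is the polygon with vertices (6,10), (6,9), (4,9), (4,4), (2,4), (2,10).
By the shoelace formula its area is 14.00.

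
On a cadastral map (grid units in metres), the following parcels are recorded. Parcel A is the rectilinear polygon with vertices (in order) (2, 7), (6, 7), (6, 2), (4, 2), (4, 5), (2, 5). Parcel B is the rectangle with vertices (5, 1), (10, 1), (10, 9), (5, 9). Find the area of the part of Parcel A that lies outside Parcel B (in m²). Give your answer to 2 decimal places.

|Parcel A| = 14, |Parcel A∩Parcel B| = 5.
|Parcel A ∖ Parcel B| = |Parcel A| − |Parcel A∩Parcel B| = 14 − 5 = 9.00.

9.00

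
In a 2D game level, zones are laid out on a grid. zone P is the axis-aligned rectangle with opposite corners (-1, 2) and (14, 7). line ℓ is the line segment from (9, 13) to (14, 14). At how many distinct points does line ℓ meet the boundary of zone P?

0

The segment lies entirely outside zone P and never meets its boundary.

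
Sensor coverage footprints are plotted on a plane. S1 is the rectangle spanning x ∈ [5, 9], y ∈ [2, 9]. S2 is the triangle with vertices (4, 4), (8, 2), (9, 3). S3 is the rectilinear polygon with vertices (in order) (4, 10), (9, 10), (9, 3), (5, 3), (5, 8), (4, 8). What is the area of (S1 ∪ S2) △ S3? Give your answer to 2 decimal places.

|S1 ∪ S2| = 28.15.
|(S1 ∪ S2) ∩ S3| = 24.
|(S1 ∪ S2) △ S3| = 28.15 + 30 − 48 = 10.15.

10.15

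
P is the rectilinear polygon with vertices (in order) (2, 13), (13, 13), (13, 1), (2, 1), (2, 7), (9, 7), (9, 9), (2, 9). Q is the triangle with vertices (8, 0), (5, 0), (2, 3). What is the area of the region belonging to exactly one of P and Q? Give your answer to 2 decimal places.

118.50

|P| = 118, |Q| = 4.5, |P∩Q| = 2.
|P △ Q| = |P| + |Q| − 2·|P∩Q| = 118 + 4.5 − 4 = 118.50.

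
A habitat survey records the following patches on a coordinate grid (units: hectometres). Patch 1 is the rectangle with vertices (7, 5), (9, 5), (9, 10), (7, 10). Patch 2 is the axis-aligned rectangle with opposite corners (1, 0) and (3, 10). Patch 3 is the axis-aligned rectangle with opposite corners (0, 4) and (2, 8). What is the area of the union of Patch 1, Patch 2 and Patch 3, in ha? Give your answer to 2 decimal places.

By inclusion–exclusion:
Individual areas: |Patch 1| = 10, |Patch 2| = 20, |Patch 3| = 8.
|Patch 1∩Patch 2| = 0 (no overlap).
|Patch 1∩Patch 3| = 0 (no overlap).
|Patch 2∩Patch 3|: x∈[1,2], y∈[4,8] → 1·4 = 4.
|Patch 1∩Patch 2∩Patch 3| = 0.
|Patch 1 ∪ Patch 2 ∪ Patch 3| = 38 − 4 + 0 = 34.00.

34.00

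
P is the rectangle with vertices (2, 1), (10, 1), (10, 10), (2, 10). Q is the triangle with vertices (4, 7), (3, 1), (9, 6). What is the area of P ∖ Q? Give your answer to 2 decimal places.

56.50

|P| = 72, |P∩Q| = 15.5.
|P ∖ Q| = |P| − |P∩Q| = 72 − 15.5 = 56.50.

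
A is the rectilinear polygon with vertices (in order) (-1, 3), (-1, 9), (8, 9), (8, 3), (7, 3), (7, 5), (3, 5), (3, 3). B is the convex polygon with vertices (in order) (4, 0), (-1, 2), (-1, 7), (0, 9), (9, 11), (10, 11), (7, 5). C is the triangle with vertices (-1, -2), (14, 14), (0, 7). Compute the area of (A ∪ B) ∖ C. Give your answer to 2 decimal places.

|A ∪ B| = 76.5.
|(A ∪ B) ∩ C| = 48.3037.
|(A ∪ B) ∖ C| = 76.5 − 48.3037 = 28.20.

28.20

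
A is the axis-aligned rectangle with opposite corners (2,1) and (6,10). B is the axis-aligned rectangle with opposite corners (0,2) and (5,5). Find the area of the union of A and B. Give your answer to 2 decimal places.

42.00

By inclusion–exclusion:
Individual areas: |A| = 36, |B| = 15.
|A∩B|: x∈[2,5], y∈[2,5] → 3·3 = 9.
|A ∪ B| = 51 − 9 = 42.00.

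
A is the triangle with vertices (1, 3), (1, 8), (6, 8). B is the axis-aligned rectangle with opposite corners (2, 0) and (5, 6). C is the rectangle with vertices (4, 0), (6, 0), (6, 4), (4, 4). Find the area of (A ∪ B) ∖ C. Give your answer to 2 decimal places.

24.50

|A ∪ B| = 28.5.
|(A ∪ B) ∩ C| = 4.
|(A ∪ B) ∖ C| = 28.5 − 4 = 24.50.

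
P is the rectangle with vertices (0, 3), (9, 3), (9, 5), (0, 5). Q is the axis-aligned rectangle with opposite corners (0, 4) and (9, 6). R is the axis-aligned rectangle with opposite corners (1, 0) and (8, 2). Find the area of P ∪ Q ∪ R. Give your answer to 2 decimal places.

By inclusion–exclusion:
Individual areas: |P| = 18, |Q| = 18, |R| = 14.
|P∩Q|: x∈[0,9], y∈[4,5] → 9·1 = 9.
|P∩R| = 0 (no overlap).
|Q∩R| = 0 (no overlap).
|P∩Q∩R| = 0.
|P ∪ Q ∪ R| = 50 − 9 + 0 = 41.00.

41.00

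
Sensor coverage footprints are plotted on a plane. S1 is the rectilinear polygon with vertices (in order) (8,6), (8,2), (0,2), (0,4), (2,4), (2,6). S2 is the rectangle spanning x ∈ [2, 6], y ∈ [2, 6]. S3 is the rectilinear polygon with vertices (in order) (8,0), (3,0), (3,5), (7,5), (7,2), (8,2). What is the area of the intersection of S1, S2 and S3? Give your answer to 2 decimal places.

9.00

The intersection is the polygon with vertices (6,2), (3,2), (3,5), (6,5).
By the shoelace formula its area is 9.00.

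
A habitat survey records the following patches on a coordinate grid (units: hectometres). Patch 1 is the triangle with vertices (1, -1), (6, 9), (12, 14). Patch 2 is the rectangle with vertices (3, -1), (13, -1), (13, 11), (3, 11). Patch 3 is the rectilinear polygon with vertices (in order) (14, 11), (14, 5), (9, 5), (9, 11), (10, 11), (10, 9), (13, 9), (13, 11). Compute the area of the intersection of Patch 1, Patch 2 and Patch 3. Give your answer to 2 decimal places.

The intersection is the polygon with vertices (9.8,11), (9,9.909), (9,11).
By the shoelace formula its area is 0.44.

0.44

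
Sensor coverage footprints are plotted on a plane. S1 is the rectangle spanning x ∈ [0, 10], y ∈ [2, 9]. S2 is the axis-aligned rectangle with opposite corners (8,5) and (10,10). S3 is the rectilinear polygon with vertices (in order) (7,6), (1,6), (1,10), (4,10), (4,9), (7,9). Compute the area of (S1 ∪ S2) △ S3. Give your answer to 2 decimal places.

|S1 ∪ S2| = 72.
|(S1 ∪ S2) ∩ S3| = 18.
|(S1 ∪ S2) △ S3| = 72 + 21 − 36 = 57.00.

57.00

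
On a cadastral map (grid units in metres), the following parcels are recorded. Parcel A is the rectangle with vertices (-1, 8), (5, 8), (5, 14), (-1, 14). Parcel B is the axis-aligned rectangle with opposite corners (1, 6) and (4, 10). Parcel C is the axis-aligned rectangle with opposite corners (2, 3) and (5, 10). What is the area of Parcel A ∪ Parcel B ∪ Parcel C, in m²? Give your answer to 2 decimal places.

53.00

By inclusion–exclusion:
Individual areas: |Parcel A| = 36, |Parcel B| = 12, |Parcel C| = 21.
|Parcel A∩Parcel B|: x∈[1,4], y∈[8,10] → 3·2 = 6.
|Parcel A∩Parcel C|: x∈[2,5], y∈[8,10] → 3·2 = 6.
|Parcel B∩Parcel C|: x∈[2,4], y∈[6,10] → 2·4 = 8.
|Parcel A∩Parcel B∩Parcel C| = 4.
|Parcel A ∪ Parcel B ∪ Parcel C| = 69 − 20 + 4 = 53.00.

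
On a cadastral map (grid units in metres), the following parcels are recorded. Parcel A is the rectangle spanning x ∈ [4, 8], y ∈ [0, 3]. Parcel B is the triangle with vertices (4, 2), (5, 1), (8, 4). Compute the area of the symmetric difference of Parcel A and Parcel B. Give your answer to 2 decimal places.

10.00

|Parcel A| = 12, |Parcel B| = 3, |Parcel A∩Parcel B| = 2.5.
|Parcel A △ Parcel B| = |Parcel A| + |Parcel B| − 2·|Parcel A∩Parcel B| = 12 + 3 − 5 = 10.00.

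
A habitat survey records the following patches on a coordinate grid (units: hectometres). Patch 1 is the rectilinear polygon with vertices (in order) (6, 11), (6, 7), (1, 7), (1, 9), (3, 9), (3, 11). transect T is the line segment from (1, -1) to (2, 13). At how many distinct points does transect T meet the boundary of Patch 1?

The segment meets the boundary at (1.714,9), (1.571,7).

2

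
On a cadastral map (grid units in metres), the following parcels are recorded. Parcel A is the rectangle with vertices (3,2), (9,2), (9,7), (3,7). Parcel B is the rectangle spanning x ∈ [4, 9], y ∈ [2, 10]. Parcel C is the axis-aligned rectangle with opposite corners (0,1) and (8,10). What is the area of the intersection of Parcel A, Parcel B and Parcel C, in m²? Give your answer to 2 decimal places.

20.00

The intersection is the polygon with vertices (4,2), (4,7), (8,7), (8,2).
By the shoelace formula its area is 20.00.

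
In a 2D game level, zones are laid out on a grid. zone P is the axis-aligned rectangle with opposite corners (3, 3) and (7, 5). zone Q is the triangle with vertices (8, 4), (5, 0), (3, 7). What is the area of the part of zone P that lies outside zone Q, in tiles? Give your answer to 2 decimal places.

1.85

|zone P| = 8, |zone P∩zone Q| = 6.1524.
|zone P ∖ zone Q| = |zone P| − |zone P∩zone Q| = 8 − 6.1524 = 1.85.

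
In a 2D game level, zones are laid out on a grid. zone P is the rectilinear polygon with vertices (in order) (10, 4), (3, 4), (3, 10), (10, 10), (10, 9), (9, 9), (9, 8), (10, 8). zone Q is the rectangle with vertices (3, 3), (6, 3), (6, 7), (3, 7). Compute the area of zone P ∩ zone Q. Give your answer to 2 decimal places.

9.00

The intersection is the polygon with vertices (3,4), (3,7), (6,7), (6,4).
By the shoelace formula its area is 9.00.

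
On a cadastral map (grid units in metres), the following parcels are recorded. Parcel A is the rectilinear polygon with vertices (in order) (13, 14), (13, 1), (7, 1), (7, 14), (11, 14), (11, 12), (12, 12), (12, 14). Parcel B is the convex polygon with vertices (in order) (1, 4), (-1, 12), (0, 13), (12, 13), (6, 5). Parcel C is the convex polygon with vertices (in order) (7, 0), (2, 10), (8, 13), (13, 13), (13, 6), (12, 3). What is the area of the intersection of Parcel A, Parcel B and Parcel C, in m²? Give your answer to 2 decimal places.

15.79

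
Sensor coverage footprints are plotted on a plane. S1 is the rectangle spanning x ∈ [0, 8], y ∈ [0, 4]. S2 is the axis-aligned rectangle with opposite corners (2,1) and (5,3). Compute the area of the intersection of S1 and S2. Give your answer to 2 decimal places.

6.00

|S1∩S2|: x∈[2,5], y∈[1,3] → 3·2 = 6.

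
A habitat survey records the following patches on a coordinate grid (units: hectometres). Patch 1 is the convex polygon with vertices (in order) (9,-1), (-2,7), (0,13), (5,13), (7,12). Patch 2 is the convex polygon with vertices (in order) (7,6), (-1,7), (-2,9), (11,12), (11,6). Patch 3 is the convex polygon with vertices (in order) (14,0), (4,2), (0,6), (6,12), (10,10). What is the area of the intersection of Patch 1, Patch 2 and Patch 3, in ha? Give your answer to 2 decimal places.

22.08

The intersection is the polygon with vertices (7.137,11.109), (7.923,6), (7,6), (0.778,6.778), (4.5,10.5).
By the shoelace formula its area is 22.08.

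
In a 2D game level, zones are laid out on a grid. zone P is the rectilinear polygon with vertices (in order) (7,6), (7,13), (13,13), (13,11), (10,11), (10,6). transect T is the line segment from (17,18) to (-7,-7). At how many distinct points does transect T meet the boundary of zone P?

4

The segment meets the boundary at (7,7.583), (10,10.708), (10.28,11), (12.2,13).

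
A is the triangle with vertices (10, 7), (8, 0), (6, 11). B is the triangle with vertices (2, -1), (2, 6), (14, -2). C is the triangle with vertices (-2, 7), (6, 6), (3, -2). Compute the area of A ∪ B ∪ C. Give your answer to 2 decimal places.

By inclusion–exclusion:
Individual areas: |A| = 18, |B| = 42, |C| = 33.5.
|A∩B| = 0.8938.
|A∩C| = 0.
|B∩C| = 14.4358.
|A∩B∩C| = 0.
|A ∪ B ∪ C| = 93.5 − 15.3296 + 0 = 78.17.

78.17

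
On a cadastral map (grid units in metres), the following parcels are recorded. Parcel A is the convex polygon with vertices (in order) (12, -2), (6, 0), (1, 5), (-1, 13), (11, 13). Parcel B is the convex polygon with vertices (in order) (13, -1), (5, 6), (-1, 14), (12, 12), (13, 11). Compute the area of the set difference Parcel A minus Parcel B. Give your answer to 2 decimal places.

57.91

|Parcel A| = 137, |Parcel A∩Parcel B| = 79.0859.
|Parcel A ∖ Parcel B| = |Parcel A| − |Parcel A∩Parcel B| = 137 − 79.0859 = 57.91.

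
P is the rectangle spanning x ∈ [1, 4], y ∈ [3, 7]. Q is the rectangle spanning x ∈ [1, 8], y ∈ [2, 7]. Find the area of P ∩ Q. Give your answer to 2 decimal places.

12.00

|P∩Q|: x∈[1,4], y∈[3,7] → 3·4 = 12.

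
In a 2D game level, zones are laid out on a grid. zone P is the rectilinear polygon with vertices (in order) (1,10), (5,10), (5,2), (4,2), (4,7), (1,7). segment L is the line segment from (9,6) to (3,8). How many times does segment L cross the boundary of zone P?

The segment meets the boundary at (5,7.333).

1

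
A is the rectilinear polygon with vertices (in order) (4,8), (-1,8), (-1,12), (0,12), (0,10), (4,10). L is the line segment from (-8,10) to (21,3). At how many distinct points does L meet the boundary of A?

The segment meets the boundary at (0.286,8), (-1,8.31).

2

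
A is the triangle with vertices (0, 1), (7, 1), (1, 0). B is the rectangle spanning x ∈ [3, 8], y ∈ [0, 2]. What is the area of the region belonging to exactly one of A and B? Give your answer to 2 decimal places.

|A| = 3.5, |B| = 10, |A∩B| = 1.3333.
|A △ B| = |A| + |B| − 2·|A∩B| = 3.5 + 10 − 2.6667 = 10.83.

10.83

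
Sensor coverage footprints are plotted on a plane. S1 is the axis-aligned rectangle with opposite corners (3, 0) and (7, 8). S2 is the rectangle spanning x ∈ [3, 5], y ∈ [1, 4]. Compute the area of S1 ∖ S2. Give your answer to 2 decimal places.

26.00

|S1∩S2|: x∈[3,5], y∈[1,4] → 2·3 = 6.
|S1| = 32.
|S1 ∖ S2| = |S1| − |S1∩S2| = 32 − 6 = 26.00.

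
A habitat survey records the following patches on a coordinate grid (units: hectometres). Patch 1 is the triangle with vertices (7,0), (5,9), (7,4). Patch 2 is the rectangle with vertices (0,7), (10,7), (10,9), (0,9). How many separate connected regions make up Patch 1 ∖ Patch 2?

1

Patch 1 ∖ Patch 2 is a single connected region.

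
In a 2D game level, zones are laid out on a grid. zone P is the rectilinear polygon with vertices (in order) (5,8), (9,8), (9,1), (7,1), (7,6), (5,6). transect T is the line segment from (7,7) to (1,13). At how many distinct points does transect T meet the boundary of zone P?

The segment meets the boundary at (6,8).

1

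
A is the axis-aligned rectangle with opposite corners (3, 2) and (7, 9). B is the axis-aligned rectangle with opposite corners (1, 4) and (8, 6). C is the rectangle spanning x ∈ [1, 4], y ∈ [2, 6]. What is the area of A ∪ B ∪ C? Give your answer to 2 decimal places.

38.00

By inclusion–exclusion:
Individual areas: |A| = 28, |B| = 14, |C| = 12.
|A∩B|: x∈[3,7], y∈[4,6] → 4·2 = 8.
|A∩C|: x∈[3,4], y∈[2,6] → 1·4 = 4.
|B∩C|: x∈[1,4], y∈[4,6] → 3·2 = 6.
|A∩B∩C| = 2.
|A ∪ B ∪ C| = 54 − 18 + 2 = 38.00.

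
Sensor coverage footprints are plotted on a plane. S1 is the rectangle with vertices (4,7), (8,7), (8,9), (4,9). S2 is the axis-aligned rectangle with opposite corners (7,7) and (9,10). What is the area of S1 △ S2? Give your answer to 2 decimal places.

10.00

|S1∩S2|: x∈[7,8], y∈[7,9] → 1·2 = 2.
|S1 △ S2| = |S1| + |S2| − 2·|S1∩S2| = 8 + 6 − 4 = 10.00.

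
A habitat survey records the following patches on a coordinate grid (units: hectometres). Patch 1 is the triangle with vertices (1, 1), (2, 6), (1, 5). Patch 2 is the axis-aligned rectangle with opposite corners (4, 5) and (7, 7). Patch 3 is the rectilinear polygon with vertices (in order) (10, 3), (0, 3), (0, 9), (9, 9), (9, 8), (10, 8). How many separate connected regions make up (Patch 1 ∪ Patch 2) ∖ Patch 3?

(Patch 1 ∪ Patch 2) ∖ Patch 3 is a single connected region.

1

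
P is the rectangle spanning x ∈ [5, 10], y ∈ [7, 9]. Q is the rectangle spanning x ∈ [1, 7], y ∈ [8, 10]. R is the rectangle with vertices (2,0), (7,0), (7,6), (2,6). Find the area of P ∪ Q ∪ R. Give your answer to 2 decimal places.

By inclusion–exclusion:
Individual areas: |P| = 10, |Q| = 12, |R| = 30.
|P∩Q|: x∈[5,7], y∈[8,9] → 2·1 = 2.
|P∩R| = 0 (no overlap).
|Q∩R| = 0 (no overlap).
|P∩Q∩R| = 0.
|P ∪ Q ∪ R| = 52 − 2 + 0 = 50.00.

50.00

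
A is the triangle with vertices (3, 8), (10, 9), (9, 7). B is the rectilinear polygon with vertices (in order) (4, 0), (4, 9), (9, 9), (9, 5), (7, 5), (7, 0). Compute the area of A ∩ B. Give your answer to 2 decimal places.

5.42

The intersection is the polygon with vertices (9,8.857), (9,7), (4,7.833), (4,8.143).
By the shoelace formula its area is 5.42.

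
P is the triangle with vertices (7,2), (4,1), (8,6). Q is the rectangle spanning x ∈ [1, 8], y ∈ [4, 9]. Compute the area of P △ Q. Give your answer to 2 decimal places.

|P| = 5.5, |Q| = 35, |P∩Q| = 1.1.
|P △ Q| = |P| + |Q| − 2·|P∩Q| = 5.5 + 35 − 2.2 = 38.30.

38.30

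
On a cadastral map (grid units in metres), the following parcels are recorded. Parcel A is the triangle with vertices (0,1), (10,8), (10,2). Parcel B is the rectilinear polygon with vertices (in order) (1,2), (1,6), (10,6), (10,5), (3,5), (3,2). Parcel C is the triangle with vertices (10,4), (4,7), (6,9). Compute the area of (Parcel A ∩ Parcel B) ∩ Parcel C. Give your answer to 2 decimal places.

1.61

The region (Parcel A ∩ Parcel B) ∩ Parcel C is the polygon with vertices (8.4,6), (9.2,5), (8,5), (6.667,5.667), (7.143,6).
By the shoelace formula its area is 1.61.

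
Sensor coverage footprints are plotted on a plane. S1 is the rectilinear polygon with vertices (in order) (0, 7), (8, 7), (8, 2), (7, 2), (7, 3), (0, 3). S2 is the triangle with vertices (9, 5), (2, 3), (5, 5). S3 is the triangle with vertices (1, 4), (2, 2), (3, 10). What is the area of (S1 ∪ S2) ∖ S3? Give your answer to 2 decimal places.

|S1 ∪ S2| = 33.1429.
|(S1 ∪ S2) ∩ S3| = 3.75.
|(S1 ∪ S2) ∖ S3| = 33.1429 − 3.75 = 29.39.

29.39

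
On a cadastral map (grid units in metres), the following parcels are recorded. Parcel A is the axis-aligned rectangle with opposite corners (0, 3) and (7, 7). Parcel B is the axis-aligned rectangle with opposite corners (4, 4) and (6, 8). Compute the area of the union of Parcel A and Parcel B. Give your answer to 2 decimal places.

30.00

By inclusion–exclusion:
Individual areas: |Parcel A| = 28, |Parcel B| = 8.
|Parcel A∩Parcel B|: x∈[4,6], y∈[4,7] → 2·3 = 6.
|Parcel A ∪ Parcel B| = 36 − 6 = 30.00.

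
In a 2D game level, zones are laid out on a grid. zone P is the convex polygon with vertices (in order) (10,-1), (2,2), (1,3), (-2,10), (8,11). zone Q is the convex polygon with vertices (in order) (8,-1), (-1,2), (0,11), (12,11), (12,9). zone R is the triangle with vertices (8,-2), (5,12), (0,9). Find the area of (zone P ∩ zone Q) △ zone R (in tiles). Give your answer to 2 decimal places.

49.22

|zone P ∩ zone Q| = 82.6368.
|(zone P ∩ zone Q) ∩ zone R| = 36.4583.
|(zone P ∩ zone Q) △ zone R| = 82.6368 + 39.5 − 72.9165 = 49.22.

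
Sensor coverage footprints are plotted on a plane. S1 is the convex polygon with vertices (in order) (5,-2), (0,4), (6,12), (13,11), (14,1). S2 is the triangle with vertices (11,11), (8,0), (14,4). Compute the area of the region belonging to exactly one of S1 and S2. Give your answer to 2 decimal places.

107.33

|S1| = 134, |S2| = 27, |S1∩S2| = 26.8349.
|S1 △ S2| = |S1| + |S2| − 2·|S1∩S2| = 134 + 27 − 53.6698 = 107.33.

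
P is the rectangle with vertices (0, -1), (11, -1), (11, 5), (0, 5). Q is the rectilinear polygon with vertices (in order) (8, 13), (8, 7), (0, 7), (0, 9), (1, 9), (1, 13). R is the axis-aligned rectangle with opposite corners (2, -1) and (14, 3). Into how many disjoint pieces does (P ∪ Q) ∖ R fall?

(P ∪ Q) ∖ R splits into 2 disjoint pieces (area 30, area 44).

2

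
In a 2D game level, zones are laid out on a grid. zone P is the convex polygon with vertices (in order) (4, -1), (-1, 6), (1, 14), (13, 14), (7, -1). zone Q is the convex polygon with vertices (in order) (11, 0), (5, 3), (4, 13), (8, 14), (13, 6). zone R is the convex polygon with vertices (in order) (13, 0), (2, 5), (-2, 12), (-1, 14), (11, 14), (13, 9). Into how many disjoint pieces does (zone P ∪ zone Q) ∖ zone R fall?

2

(zone P ∪ zone Q) ∖ zone R splits into 2 disjoint pieces (area 36.0149, area 2.5).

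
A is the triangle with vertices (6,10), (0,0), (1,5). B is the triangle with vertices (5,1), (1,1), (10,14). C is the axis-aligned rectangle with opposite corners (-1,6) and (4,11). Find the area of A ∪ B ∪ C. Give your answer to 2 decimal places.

By inclusion–exclusion:
Individual areas: |A| = 10, |B| = 26, |C| = 25.
|A∩B| = 0.
|A∩C| = 1.8667.
|B∩C| = 0.
|A∩B∩C| = 0.
|A ∪ B ∪ C| = 61 − 1.8667 + 0 = 59.13.

59.13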